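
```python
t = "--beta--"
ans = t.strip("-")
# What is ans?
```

Trace:
`t = "--beta--"` → t = '--beta--'
`ans = t.strip("-")` → ans = 'beta'
So ans = 'beta'

Answer: 'beta'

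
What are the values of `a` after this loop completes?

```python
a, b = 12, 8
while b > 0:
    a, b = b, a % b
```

GCD of 12 and 8
`a` takes the values: 12 → 8 → 4

Answer: 4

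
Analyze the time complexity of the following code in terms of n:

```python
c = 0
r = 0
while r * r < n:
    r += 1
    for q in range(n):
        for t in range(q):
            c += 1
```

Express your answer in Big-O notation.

Each loop level contributes: √n × n × n. Multiplying the contributions gives O(n^2√n).

Answer: O(n^2√n)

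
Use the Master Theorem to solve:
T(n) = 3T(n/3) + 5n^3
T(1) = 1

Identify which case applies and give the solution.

a=3, b=3, f(n)=5n^3. log_3(3) = 1. Since c=3 > 1 and the regularity condition holds (3(n/3)^3 = (3/3^3)n^3 with 3/3^3 < 1), Case 3 applies: T(n) = Θ(f(n)) = O(n^3).

Answer: O(n^3) - Case 3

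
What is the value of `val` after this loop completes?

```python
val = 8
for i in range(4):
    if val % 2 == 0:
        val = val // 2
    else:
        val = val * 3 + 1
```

Collatz-style transformation from 8
`val` takes the values: 8 → 4 → 2 → 1 → 4

Answer: 4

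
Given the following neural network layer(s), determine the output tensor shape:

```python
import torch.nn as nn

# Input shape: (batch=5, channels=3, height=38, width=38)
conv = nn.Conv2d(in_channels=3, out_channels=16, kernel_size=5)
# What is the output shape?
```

Input: (5, 3, 38, 38) -> Output: (5, 16, 34, 34)

Answer: (5, 16, 34, 34)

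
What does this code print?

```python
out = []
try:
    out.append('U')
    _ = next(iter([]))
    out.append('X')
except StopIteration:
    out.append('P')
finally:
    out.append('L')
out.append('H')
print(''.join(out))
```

Execution trace: 'U' (try body) → 'P' (except StopIteration) → 'L' (finally) → 'H' (after the try/except). Output: UPLH

Answer: UPLH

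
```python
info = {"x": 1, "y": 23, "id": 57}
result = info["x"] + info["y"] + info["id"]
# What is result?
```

Trace:
`info = {"x": 1, "y": 23, "id": 57}` → info = {'x': 1, 'y': 23, 'id': 57}
`result = info["x"] + info["y"] + info["id"]` → result = 81
So result = 81

Answer: 81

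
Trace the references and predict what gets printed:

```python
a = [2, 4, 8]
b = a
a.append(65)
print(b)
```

Key concept: basic list aliasing.
Step by step:
`a = [2, 4, 8]` → a = [2, 4, 8]
`b = a` → b = [2, 4, 8] (same object as a)
`a.append(65)` → a = [2, 4, 8, 65] (same object as b); b = [2, 4, 8, 65] (same object as a)
`print(b)` → prints [2, 4, 8, 65]

Answer: [2, 4, 8, 65]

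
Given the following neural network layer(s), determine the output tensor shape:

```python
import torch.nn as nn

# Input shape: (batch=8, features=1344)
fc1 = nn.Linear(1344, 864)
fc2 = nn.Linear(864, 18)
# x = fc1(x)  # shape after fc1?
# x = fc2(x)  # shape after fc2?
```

Input: (8, 1344) -> after fc1: (8, 864) -> Output: (8, 18)

Answer: (8, 18)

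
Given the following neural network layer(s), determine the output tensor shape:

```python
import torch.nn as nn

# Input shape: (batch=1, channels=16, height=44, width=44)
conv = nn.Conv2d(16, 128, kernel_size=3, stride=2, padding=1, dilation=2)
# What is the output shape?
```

Input: (1, 16, 44, 44) -> Output: (1, 128, 21, 21)

Answer: (1, 128, 21, 21)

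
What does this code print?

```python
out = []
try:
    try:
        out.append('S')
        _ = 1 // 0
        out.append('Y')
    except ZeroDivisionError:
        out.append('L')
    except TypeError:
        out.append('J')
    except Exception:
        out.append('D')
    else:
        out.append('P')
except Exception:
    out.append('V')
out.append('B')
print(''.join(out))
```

Execution trace: 'S' (inner try body) → 'L' (inner except ZeroDivisionError) → 'B' (after the try/except). Output: SLB

Answer: SLB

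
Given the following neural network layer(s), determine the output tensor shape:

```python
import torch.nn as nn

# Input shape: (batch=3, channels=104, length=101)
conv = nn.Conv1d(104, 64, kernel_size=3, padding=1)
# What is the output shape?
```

Input: (3, 104, 101) -> Output: (3, 64, 101)

Answer: (3, 64, 101)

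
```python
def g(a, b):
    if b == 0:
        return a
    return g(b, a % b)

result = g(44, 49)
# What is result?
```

g(44, 49) -> g(49, 44) -> g(44, 5) -> g(5, 4) -> g(4, 1) -> g(1, 0) -> 1

Answer: 1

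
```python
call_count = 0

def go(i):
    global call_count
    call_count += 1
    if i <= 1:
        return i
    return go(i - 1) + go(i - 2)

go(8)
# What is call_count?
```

Calls(i) = 1 + Calls(i-1) + Calls(i-2); Calls(0)=Calls(1)=1. For i=8 this gives 67.

Answer: 67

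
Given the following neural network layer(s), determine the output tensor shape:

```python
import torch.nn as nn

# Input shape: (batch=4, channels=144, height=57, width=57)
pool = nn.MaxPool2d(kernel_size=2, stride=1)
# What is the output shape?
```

Input: (4, 144, 57, 57) -> Output: (4, 144, 56, 56)

Answer: (4, 144, 56, 56)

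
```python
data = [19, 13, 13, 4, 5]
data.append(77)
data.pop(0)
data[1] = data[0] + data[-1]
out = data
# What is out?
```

Trace:
`data = [19, 13, 13, 4, 5]` → data = [19, 13, 13, 4, 5]
`data.append(77)` → data = [19, 13, 13, 4, 5, 77]
`data.pop(0)` → data = [13, 13, 4, 5, 77]
`data[1] = data[0] + data[-1]` → data = [13, 90, 4, 5, 77]
`out = data` → out = [13, 90, 4, 5, 77]
So out = [13, 90, 4, 5, 77]

Answer: [13, 90, 4, 5, 77]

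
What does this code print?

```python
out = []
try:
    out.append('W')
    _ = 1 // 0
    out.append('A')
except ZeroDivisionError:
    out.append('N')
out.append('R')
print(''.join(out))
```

Execution trace: 'W' (try body) → 'N' (except ZeroDivisionError) → 'R' (after the try/except). Output: WNR

Answer: WNR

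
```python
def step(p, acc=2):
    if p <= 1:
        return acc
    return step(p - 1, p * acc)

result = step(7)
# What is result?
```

Accumulator trace (n, acc): (7, 2) -> (6, 14) -> (5, 84) -> (4, 420) -> (3, 1680) -> (2, 5040) -> (1, 10080) -> return 10080

Answer: 10080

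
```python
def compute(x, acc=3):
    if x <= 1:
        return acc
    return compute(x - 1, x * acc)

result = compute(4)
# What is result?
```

Accumulator trace (n, acc): (4, 3) -> (3, 12) -> (2, 36) -> (1, 72) -> return 72

Answer: 72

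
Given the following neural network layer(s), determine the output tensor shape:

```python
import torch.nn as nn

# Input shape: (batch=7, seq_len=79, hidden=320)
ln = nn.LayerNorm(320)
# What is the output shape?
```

Input: (7, 79, 320) -> Output: (7, 79, 320)

Answer: (7, 79, 320)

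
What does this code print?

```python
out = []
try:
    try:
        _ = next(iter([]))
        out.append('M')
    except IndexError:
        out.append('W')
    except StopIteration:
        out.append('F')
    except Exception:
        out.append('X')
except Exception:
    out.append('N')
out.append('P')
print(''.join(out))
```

Execution trace: 'F' (inner except StopIteration) → 'P' (after the try/except). Output: FP

Answer: FP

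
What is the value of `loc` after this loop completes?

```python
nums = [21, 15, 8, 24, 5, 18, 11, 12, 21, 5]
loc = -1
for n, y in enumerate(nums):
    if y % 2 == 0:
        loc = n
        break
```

First even number index in [21, 15, 8, 24, 5, 18, 11, 12, 21, 5]
`loc` takes the values: -1 → 2

Answer: 2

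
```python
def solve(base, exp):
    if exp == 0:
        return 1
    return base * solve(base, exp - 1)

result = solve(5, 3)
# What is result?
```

solve(5, 3) = 5 * 5 * 5 = 125

Answer: 125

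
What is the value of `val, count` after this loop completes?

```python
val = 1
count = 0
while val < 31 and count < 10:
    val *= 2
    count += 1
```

Double until >= 31 or 10 iterations
`val, count` takes the values: (1, 0) → (2, 0) → (2, 1) → (4, 1) → (4, 2) → (8, 2) → (8, 3) → (16, 3) → (16, 4) → (32, 4) → (32, 5)

Answer: 32, 5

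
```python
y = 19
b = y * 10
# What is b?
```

Trace:
`y = 19` → y = 19
`b = y * 10` → b = 190
So b = 190

Answer: 190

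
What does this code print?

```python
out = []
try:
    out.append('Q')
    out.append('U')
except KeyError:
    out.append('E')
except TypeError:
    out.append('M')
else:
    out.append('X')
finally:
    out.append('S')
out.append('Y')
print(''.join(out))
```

Execution trace: 'Q' (try body) → 'U' (try body, no exception) → 'X' (else) → 'S' (finally) → 'Y' (after the try/except). Output: QUXSY

Answer: QUXSY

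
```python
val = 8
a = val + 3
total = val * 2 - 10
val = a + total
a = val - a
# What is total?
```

Trace:
`val = 8` → val = 8
`a = val + 3` → a = 11
`total = val * 2 - 10` → total = 6
`val = a + total` → val = 17
`a = val - a` → a = 6
So total = 6

Answer: 6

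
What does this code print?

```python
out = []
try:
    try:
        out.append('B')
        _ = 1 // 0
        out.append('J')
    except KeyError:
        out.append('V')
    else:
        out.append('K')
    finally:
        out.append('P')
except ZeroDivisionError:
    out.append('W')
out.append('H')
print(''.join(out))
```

Execution trace: 'B' (try body) → 'P' (finally) → 'W' (outer except ZeroDivisionError) → 'H' (after the try/except). Output: BPWH

Answer: BPWH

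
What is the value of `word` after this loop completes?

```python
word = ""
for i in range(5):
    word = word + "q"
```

Repeat 'q' 5 times
`word` takes the values: "" → "q" → "qq" → "qqq" → "qqqq" → "qqqqq"

Answer: "qqqqq"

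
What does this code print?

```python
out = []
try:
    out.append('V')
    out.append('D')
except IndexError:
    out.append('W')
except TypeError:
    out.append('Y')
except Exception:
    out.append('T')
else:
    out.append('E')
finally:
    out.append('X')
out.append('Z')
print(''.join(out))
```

Execution trace: 'V' (try body) → 'D' (try body, no exception) → 'E' (else) → 'X' (finally) → 'Z' (after the try/except). Output: VDEXZ

Answer: VDEXZ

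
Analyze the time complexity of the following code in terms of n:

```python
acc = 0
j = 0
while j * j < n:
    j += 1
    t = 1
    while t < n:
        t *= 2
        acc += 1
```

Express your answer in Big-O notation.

Each loop level contributes: √n × log n. Multiplying the contributions gives O(√n log n).

Answer: O(√n log n)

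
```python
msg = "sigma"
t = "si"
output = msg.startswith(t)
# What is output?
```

Trace:
`msg = "sigma"` → msg = 'sigma'
`t = "si"` → t = 'si'
`output = msg.startswith(t)` → output = True
So output = True

Answer: True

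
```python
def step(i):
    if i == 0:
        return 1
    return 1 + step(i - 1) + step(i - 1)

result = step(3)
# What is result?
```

step(i) = 1 + 2·step(i-1), step(0)=1. Closed form: (1+1)·2^3 - 1 = 15.

Answer: 15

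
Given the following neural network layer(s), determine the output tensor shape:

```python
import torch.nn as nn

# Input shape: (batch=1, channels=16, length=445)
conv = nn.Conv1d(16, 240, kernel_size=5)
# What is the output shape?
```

Input: (1, 16, 445) -> Output: (1, 240, 441)

Answer: (1, 240, 441)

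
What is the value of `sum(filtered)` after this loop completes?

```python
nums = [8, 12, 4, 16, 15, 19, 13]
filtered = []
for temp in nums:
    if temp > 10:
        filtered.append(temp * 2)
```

Sum of doubled values > 10
`filtered` takes the values: [] → [24] → [24, 32] → [24, 32, 30] → [24, 32, 30, 38] → [24, 32, 30, 38, 26]
So `sum(filtered)` = 150

Answer: 150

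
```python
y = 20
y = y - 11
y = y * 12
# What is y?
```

Trace:
`y = 20` → y = 20
`y = y - 11` → y = 9
`y = y * 12` → y = 108
So y = 108

Answer: 108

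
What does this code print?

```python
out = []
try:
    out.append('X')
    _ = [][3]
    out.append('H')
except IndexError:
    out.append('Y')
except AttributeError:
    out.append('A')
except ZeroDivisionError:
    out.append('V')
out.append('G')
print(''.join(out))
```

Execution trace: 'X' (try body) → 'Y' (except IndexError) → 'G' (after the try/except). Output: XYG

Answer: XYG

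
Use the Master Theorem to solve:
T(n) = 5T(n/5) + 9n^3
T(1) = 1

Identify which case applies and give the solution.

a=5, b=5, f(n)=9n^3. log_5(5) = 1. Since c=3 > 1 and the regularity condition holds (5(n/5)^3 = (5/5^3)n^3 with 5/5^3 < 1), Case 3 applies: T(n) = Θ(f(n)) = O(n^3).

Answer: O(n^3) - Case 3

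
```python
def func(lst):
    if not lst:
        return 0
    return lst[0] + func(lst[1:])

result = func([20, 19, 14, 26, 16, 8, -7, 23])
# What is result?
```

20 + 19 + 14 + 26 + 16 + 8 + (-7) + 23 + 0 = 119

Answer: 119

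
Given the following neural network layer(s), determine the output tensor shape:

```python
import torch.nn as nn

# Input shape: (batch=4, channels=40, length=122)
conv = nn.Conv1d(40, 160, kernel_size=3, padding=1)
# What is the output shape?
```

Input: (4, 40, 122) -> Output: (4, 160, 122)

Answer: (4, 160, 122)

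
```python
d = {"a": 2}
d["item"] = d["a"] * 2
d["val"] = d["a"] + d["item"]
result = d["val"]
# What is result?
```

Trace:
`d = {"a": 2}` → d = {'a': 2}
`d["item"] = d["a"] * 2` → d = {'a': 2, 'item': 4}
`d["val"] = d["a"] + d["item"]` → d = {'a': 2, 'item': 4, 'val': 6}
`result = d["val"]` → result = 6
So result = 6

Answer: 6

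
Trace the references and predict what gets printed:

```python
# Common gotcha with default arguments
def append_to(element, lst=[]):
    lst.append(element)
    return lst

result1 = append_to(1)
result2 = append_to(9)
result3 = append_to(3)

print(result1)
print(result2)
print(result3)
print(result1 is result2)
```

Key concept: mutable default argument gotcha.
Step by step:
`result1 = append_to(1)` → result1 = [1]
`result2 = append_to(9)` → result1 = [1, 9] (same object as result2); result2 = [1, 9] (same object as result1)
`result3 = append_to(3)` → result1 = [1, 9, 3] (same object as result2, result3); result2 = [1, 9, 3] (same object as result1, result3); result3 = [1, 9, 3] (same object as result1, result2)
`print(result1)` → prints [1, 9, 3]
`print(result2)` → prints [1, 9, 3]
`print(result3)` → prints [1, 9, 3]
`print(result1 is result2)` → prints True

Answer:
[1, 9, 3]
[1, 9, 3]
[1, 9, 3]
True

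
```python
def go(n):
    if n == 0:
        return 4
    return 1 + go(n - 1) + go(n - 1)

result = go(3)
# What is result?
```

go(n) = 1 + 2·go(n-1), go(0)=4. Closed form: (4+1)·2^3 - 1 = 39.

Answer: 39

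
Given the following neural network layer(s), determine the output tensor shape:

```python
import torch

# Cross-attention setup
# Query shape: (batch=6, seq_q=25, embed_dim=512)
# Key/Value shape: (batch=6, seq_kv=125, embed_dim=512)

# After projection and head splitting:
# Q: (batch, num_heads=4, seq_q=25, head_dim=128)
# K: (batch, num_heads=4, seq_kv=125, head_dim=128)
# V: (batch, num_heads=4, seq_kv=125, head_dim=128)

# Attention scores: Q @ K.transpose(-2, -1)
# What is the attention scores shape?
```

Input: (6, 25, 512) -> Output: (6, 4, 25, 125)

Answer: (6, 4, 25, 125)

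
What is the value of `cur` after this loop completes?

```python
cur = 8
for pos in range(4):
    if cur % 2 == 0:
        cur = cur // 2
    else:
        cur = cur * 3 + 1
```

Collatz-style transformation from 8
`cur` takes the values: 8 → 4 → 2 → 1 → 4

Answer: 4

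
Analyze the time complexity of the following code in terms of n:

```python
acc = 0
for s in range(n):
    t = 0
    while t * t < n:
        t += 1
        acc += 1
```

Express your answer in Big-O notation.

Each loop level contributes: n × √n. Multiplying the contributions gives O(n√n).

Answer: O(n√n)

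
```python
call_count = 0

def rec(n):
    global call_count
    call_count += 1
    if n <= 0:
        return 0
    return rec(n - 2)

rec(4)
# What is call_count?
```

Linear recursion stepping by 2: 3 calls from n=4 down to ≤0.

Answer: 3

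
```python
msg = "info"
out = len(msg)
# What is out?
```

Trace:
`msg = "info"` → msg = 'info'
`out = len(msg)` → out = 4
So out = 4

Answer: 4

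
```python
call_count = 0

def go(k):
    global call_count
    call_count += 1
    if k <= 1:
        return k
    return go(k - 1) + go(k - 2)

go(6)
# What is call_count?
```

Calls(k) = 1 + Calls(k-1) + Calls(k-2); Calls(0)=Calls(1)=1. For k=6 this gives 25.

Answer: 25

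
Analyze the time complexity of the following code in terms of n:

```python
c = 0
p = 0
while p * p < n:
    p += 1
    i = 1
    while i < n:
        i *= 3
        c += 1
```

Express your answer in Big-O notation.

Each loop level contributes: √n × log n. Multiplying the contributions gives O(√n log n).

Answer: O(√n log n)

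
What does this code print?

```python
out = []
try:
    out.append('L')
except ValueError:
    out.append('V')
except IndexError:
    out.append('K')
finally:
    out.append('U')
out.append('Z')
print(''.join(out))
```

Execution trace: 'L' (try body, no exception) → 'U' (finally) → 'Z' (after the try/except). Output: LUZ

Answer: LUZ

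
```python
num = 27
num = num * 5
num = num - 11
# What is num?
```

Trace:
`num = 27` → num = 27
`num = num * 5` → num = 135
`num = num - 11` → num = 124
So num = 124

Answer: 124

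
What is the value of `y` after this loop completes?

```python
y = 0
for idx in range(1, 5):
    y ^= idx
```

XOR of 1 to 4
`y` takes the values: 0 → 1 → 3 → 0 → 4

Answer: 4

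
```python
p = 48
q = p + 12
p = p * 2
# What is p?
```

Trace:
`p = 48` → p = 48
`q = p + 12` → q = 60
`p = p * 2` → p = 96
So p = 96

Answer: 96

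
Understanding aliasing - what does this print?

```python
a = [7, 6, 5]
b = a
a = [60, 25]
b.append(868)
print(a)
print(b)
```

Key concept: rebinding vs mutation: a is rebound to a new list, b still points at the original.
Step by step:
`a = [7, 6, 5]` → a = [7, 6, 5]
`b = a` → b = [7, 6, 5] (same object as a)
`a = [60, 25]` → a = [60, 25]
`b.append(868)` → b = [7, 6, 5, 868]
`print(a)` → prints [60, 25]
`print(b)` → prints [7, 6, 5, 868]

Answer:
[60, 25]
[7, 6, 5, 868]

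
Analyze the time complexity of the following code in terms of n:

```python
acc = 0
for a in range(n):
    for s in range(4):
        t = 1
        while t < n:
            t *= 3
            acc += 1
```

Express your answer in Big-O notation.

Each loop level contributes: n × 1 × log n. Multiplying the contributions gives O(n log n).

Answer: O(n log n)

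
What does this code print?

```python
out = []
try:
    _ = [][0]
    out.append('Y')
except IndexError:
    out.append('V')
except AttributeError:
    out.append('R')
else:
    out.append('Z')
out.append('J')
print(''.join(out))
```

Execution trace: 'V' (except IndexError) → 'J' (after the try/except). Output: VJ

Answer: VJ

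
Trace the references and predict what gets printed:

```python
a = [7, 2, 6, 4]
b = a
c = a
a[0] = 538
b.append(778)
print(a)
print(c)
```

Key concept: multiple aliases.
Step by step:
`a = [7, 2, 6, 4]` → a = [7, 2, 6, 4]
`b = a` → b = [7, 2, 6, 4] (same object as a)
`c = a` → c = [7, 2, 6, 4] (same object as a, b)
`a[0] = 538` → a = [538, 2, 6, 4] (same object as b, c); b = [538, 2, 6, 4] (same object as a, c); c = [538, 2, 6, 4] (same object as a, b)
`b.append(778)` → a = [538, 2, 6, 4, 778] (same object as b, c); b = [538, 2, 6, 4, 778] (same object as a, c); c = [538, 2, 6, 4, 778] (same object as a, b)
`print(a)` → prints [538, 2, 6, 4, 778]
`print(c)` → prints [538, 2, 6, 4, 778]

Answer:
[538, 2, 6, 4, 778]
[538, 2, 6, 4, 778]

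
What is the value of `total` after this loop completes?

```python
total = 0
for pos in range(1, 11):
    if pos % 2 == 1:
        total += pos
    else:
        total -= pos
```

Add odd, subtract even
`total` takes the values: 0 → 1 → -1 → 2 → -2 → 3 → -3 → 4 → -4 → 5 → -5

Answer: -5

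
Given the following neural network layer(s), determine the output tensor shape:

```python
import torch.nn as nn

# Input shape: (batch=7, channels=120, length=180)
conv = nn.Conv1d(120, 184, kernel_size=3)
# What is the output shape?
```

Input: (7, 120, 180) -> Output: (7, 184, 178)

Answer: (7, 184, 178)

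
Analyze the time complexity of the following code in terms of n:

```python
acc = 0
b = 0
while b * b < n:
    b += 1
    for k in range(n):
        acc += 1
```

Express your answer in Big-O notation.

Each loop level contributes: √n × n. Multiplying the contributions gives O(n√n).

Answer: O(n√n)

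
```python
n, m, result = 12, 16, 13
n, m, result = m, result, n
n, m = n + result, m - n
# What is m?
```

Trace:
`n, m, result = 12, 16, 13` → n = 12; m = 16; result = 13
`n, m, result = m, result, n` → n = 16; m = 13; result = 12
`n, m = n + result, m - n` → n = 28; m = -3
So m = -3

Answer: -3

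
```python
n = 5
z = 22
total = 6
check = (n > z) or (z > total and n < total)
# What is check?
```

Trace:
`n = 5` → n = 5
`z = 22` → z = 22
`total = 6` → total = 6
`check = (n > z) or (z > total and n < total)` → check = True
So check = True

Answer: True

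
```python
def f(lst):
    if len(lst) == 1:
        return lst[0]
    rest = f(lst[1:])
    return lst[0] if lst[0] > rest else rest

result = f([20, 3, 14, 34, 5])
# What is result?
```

Recursive max over [20, 3, 14, 34, 5] = 34

Answer: 34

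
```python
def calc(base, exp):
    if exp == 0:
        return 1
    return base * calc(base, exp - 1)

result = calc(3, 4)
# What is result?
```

calc(3, 4) = 3 * 3 * 3 * 3 = 81

Answer: 81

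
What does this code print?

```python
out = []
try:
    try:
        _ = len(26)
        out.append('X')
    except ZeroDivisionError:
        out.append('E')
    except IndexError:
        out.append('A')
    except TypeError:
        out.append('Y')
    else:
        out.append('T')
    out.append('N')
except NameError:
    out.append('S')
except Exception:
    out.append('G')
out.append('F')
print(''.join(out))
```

Execution trace: 'Y' (inner except TypeError) → 'N' (try body, no exception) → 'F' (after the try/except). Output: YNF

Answer: YNF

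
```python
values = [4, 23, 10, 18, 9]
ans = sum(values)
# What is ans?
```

Trace:
`values = [4, 23, 10, 18, 9]` → values = [4, 23, 10, 18, 9]
`ans = sum(values)` → ans = 64
So ans = 64

Answer: 64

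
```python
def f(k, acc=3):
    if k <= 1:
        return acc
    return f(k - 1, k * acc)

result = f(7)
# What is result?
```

Accumulator trace (n, acc): (7, 3) -> (6, 21) -> (5, 126) -> (4, 630) -> (3, 2520) -> (2, 7560) -> (1, 15120) -> return 15120

Answer: 15120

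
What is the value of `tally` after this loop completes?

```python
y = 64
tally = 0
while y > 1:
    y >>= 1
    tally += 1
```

Count right shifts until 1
`tally` takes the values: 0 → 1 → 2 → 3 → 4 → 5 → 6

Answer: 6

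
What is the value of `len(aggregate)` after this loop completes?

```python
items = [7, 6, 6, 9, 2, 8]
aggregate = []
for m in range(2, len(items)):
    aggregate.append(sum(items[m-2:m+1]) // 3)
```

Number of 3-element averages
`aggregate` takes the values: [] → [6] → [6, 7] → [6, 7, 5] → [6, 7, 5, 6]
So `len(aggregate)` = 4

Answer: 4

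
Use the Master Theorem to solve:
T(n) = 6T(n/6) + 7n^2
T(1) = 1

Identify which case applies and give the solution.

a=6, b=6, f(n)=7n^2. log_6(6) = 1. Since c=2 > 1 and the regularity condition holds (6(n/6)^2 = (6/6^2)n^2 with 6/6^2 < 1), Case 3 applies: T(n) = Θ(f(n)) = O(n^2).

Answer: O(n^2) - Case 3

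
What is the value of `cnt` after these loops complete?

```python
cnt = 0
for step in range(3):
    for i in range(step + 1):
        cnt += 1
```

Triangle: 1 + 2 + ... + 3
`cnt` takes the values: 0 → 1 → 2 → 3 → 4 → 5 → 6

Answer: 6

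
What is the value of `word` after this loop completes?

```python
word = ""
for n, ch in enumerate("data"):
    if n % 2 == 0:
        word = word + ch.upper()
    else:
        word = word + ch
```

Uppercase even positions in 'data'
`word` takes the values: "" → "D" → "Da" → "DaT" → "DaTa"

Answer: "DaTa"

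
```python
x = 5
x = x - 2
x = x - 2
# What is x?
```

Trace:
`x = 5` → x = 5
`x = x - 2` → x = 3
`x = x - 2` → x = 1
So x = 1

Answer: 1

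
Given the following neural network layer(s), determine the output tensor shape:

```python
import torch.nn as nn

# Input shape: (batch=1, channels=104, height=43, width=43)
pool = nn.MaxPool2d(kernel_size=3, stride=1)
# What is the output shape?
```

Input: (1, 104, 43, 43) -> Output: (1, 104, 41, 41)

Answer: (1, 104, 41, 41)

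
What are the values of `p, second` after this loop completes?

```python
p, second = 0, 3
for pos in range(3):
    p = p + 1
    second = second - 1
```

p goes 0→3, second goes 3→0
`p, second` takes the values: (0, 3) → (1, 3) → (1, 2) → (2, 2) → (2, 1) → (3, 1) → (3, 0)

Answer: 3, 0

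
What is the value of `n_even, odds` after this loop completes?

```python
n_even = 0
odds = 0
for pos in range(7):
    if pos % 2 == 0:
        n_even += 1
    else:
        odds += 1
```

Count evens and odds in range(7)
`n_even, odds` takes the values: (0, 0) → (1, 0) → (1, 1) → (2, 1) → (2, 2) → (3, 2) → (3, 3) → (4, 3)

Answer: 4, 3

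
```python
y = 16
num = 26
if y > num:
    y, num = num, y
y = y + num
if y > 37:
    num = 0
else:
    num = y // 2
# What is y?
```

Trace:
`y = 16` → y = 16
`num = 26` → num = 26
`if y > num: ...` → y > num is False → no variable changes
`y = y + num` → y = 42
`if y > 37: ...` → y > 37 is True → num = 0
So y = 42

Answer: 42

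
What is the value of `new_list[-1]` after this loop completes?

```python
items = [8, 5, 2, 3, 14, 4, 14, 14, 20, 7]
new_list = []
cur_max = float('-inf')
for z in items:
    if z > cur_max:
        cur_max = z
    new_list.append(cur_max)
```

Running max ends at 20
`new_list` takes the values: [] → [8] → [8, 8] → [8, 8, 8] → [8, 8, 8, 8] → [8, 8, 8, 8, 14] → [8, 8, 8, 8, 14, 14] → [8, 8, 8, 8, 14, 14, 14] → [8, 8, 8, 8, 14, 14, 14, 14] → [8, 8, 8, 8, 14, 14, 14, 14, 20] → [8, 8, 8, 8, 14, 14, 14, 14, 20, 20]
So `new_list[-1]` = 20

Answer: 20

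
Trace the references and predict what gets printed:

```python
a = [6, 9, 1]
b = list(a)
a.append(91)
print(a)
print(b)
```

Key concept: list() constructor creates copy.
Step by step:
`a = [6, 9, 1]` → a = [6, 9, 1]
`b = list(a)` → b = [6, 9, 1]
`a.append(91)` → a = [6, 9, 1, 91]
`print(a)` → prints [6, 9, 1, 91]
`print(b)` → prints [6, 9, 1]

Answer:
[6, 9, 1, 91]
[6, 9, 1]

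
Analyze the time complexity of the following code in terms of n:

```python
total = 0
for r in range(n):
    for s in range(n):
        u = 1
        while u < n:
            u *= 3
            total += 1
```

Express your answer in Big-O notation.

Each loop level contributes: n × n × log n. Multiplying the contributions gives O(n^2 log n).

Answer: O(n^2 log n)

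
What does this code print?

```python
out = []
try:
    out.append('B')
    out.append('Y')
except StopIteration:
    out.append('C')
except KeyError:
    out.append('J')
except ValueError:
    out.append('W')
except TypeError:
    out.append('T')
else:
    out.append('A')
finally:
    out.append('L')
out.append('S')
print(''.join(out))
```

Execution trace: 'B' (try body) → 'Y' (try body, no exception) → 'A' (else) → 'L' (finally) → 'S' (after the try/except). Output: BYALS

Answer: BYALS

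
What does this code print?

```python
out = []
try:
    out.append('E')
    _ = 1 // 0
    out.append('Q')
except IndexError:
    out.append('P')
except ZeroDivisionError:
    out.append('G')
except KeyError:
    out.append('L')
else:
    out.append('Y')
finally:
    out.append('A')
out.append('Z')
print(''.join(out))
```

Execution trace: 'E' (try body) → 'G' (except ZeroDivisionError) → 'A' (finally) → 'Z' (after the try/except). Output: EGAZ

Answer: EGAZ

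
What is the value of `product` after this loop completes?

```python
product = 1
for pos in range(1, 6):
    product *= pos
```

5! = 120
`product` takes the values: 1 → 2 → 6 → 24 → 120

Answer: 120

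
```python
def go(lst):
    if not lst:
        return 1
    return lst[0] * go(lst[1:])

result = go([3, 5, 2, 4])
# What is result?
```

Product over [3, 5, 2, 4] = 3 * 5 * 2 * 4 = 120

Answer: 120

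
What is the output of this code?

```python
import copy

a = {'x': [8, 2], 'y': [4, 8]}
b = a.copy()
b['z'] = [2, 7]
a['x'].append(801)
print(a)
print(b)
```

Key concept: shallow copy of dict with mutable values.
Step by step:
`a = {'x': [8, 2], 'y': [4, 8]}` → a = {'x': [8, 2], 'y': [4, 8]}
`b = a.copy()` → b = {'x': [8, 2], 'y': [4, 8]}
`b['z'] = [2, 7]` → b = {'x': [8, 2], 'y': [4, 8], 'z': [2, 7]}
`a['x'].append(801)` → a = {'x': [8, 2, 801], 'y': [4, 8]}; b = {'x': [8, 2, 801], 'y': [4, 8], 'z': [2, 7]}
`print(a)` → prints {'x': [8, 2, 801], 'y': [4, 8]}
`print(b)` → prints {'x': [8, 2, 801], 'y': [4, 8], 'z': [2, 7]}

Answer:
{'x': [8, 2, 801], 'y': [4, 8]}
{'x': [8, 2, 801], 'y': [4, 8], 'z': [2, 7]}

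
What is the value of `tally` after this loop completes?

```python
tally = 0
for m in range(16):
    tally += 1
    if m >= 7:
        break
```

Loop breaks when m reaches 7, tally is 8
`tally` takes the values: 0 → 1 → 2 → 3 → 4 → 5 → 6 → 7 → 8

Answer: 8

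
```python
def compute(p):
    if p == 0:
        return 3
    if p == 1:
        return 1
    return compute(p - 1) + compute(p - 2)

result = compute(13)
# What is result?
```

Build up from base cases: compute(0)=3, compute(1)=1, compute(2)=4, compute(3)=5, compute(4)=9, compute(5)=14, compute(6)=23, ..., compute(13)=665

Answer: 665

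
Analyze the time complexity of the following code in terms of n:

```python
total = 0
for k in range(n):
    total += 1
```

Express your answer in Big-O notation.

Each loop level contributes: n. Multiplying the contributions gives O(n).

Answer: O(n)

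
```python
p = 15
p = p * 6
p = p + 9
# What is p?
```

Trace:
`p = 15` → p = 15
`p = p * 6` → p = 90
`p = p + 9` → p = 99
So p = 99

Answer: 99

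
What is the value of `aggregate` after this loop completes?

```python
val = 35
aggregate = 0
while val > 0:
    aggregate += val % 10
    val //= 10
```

Sum digits of 35
`aggregate` takes the values: 0 → 5 → 8

Answer: 8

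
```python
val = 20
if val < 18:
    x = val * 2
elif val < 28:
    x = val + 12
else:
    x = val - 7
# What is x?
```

Trace:
`val = 20` → val = 20
`if val < 18: ...` → val < 18 is False, val < 28 is True → x = 32
So x = 32

Answer: 32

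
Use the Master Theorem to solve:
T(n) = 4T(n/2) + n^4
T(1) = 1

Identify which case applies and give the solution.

a=4, b=2, f(n)=n^4. log_2(4) = 2. Since c=4 > 2 and the regularity condition holds (4(n/2)^4 = (4/2^4)n^4 with 4/2^4 < 1), Case 3 applies: T(n) = Θ(f(n)) = O(n^4).

Answer: O(n^4) - Case 3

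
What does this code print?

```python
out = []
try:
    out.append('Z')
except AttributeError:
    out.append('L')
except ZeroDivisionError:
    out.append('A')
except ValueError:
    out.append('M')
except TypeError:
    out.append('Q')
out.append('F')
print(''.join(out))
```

Execution trace: 'Z' (try body, no exception) → 'F' (after the try/except). Output: ZF

Answer: ZF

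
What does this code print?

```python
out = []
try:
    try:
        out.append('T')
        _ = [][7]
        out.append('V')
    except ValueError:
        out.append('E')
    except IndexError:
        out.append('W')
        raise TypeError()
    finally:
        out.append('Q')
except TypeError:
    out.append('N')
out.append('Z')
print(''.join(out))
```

Execution trace: 'T' (inner try body) → 'W' (inner except IndexError) → 'Q' (inner finally) → 'N' (outer except TypeError) → 'Z' (after the try/except). Output: TWQNZ

Answer: TWQNZ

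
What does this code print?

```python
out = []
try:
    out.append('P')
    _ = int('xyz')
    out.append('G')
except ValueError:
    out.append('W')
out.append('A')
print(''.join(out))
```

Execution trace: 'P' (try body) → 'W' (except ValueError) → 'A' (after the try/except). Output: PWA

Answer: PWA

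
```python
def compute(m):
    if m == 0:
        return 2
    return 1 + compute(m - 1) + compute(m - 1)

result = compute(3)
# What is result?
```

compute(m) = 1 + 2·compute(m-1), compute(0)=2. Closed form: (2+1)·2^3 - 1 = 23.

Answer: 23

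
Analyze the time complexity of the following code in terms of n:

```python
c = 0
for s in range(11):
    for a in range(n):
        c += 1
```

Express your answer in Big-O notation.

Each loop level contributes: 1 × n. Multiplying the contributions gives O(n).

Answer: O(n)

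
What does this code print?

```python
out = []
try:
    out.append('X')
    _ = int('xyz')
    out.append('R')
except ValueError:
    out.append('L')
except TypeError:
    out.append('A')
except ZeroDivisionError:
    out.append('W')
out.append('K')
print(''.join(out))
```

Execution trace: 'X' (try body) → 'L' (except ValueError) → 'K' (after the try/except). Output: XLK

Answer: XLK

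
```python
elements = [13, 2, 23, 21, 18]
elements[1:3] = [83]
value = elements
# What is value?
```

Trace:
`elements = [13, 2, 23, 21, 18]` → elements = [13, 2, 23, 21, 18]
`elements[1:3] = [83]` → elements = [13, 83, 21, 18]
`value = elements` → value = [13, 83, 21, 18]
So value = [13, 83, 21, 18]

Answer: [13, 83, 21, 18]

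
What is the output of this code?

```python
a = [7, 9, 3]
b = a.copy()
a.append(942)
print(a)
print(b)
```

Key concept: list.copy() creates independent copy.
Step by step:
`a = [7, 9, 3]` → a = [7, 9, 3]
`b = a.copy()` → b = [7, 9, 3]
`a.append(942)` → a = [7, 9, 3, 942]
`print(a)` → prints [7, 9, 3, 942]
`print(b)` → prints [7, 9, 3]

Answer:
[7, 9, 3, 942]
[7, 9, 3]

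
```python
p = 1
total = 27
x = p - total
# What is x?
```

Trace:
`p = 1` → p = 1
`total = 27` → total = 27
`x = p - total` → x = -26
So x = -26

Answer: -26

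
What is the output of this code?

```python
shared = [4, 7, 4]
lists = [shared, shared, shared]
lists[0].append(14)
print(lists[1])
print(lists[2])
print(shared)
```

Key concept: list of same reference.
Step by step:
`shared = [4, 7, 4]` → shared = [4, 7, 4]
`lists = [shared, shared, shared]` → lists = [[4, 7, 4], [4, 7, 4], [4, 7, 4]]
`lists[0].append(14)` → shared = [4, 7, 4, 14]; lists = [[4, 7, 4, 14], [4, 7, 4, 14], [4, 7, 4, 14]]
`print(lists[1])` → prints [4, 7, 4, 14]
`print(lists[2])` → prints [4, 7, 4, 14]
`print(shared)` → prints [4, 7, 4, 14]

Answer:
[4, 7, 4, 14]
[4, 7, 4, 14]
[4, 7, 4, 14]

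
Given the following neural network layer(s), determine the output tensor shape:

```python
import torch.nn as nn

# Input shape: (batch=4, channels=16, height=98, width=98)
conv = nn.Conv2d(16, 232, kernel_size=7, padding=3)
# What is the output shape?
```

Input: (4, 16, 98, 98) -> Output: (4, 232, 98, 98)

Answer: (4, 232, 98, 98)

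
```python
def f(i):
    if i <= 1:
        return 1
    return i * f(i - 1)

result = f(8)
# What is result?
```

f(8) = 8 * 7 * 6 * 5 * 4 * 3 * 2 * 1 = 40320

Answer: 40320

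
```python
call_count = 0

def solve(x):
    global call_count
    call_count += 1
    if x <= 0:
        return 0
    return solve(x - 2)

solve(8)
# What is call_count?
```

Linear recursion stepping by 2: 5 calls from x=8 down to ≤0.

Answer: 5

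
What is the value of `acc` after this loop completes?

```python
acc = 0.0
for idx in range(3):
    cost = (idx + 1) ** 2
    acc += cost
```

Sum of squared losses 1² + 2² + ... + 3²
`acc` takes the values: 0.0 → 1.0 → 5.0 → 14.0

Answer: 14.0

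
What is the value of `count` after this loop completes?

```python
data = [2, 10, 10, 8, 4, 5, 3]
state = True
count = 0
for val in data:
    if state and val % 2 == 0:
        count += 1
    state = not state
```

Count even values at even positions
`count` takes the values: 0 → 1 → 2 → 3

Answer: 3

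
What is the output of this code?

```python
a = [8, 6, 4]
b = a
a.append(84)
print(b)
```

Key concept: basic list aliasing.
Step by step:
`a = [8, 6, 4]` → a = [8, 6, 4]
`b = a` → b = [8, 6, 4] (same object as a)
`a.append(84)` → a = [8, 6, 4, 84] (same object as b); b = [8, 6, 4, 84] (same object as a)
`print(b)` → prints [8, 6, 4, 84]

Answer: [8, 6, 4, 84]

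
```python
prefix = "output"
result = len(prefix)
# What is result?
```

Trace:
`prefix = "output"` → prefix = 'output'
`result = len(prefix)` → result = 6
So result = 6

Answer: 6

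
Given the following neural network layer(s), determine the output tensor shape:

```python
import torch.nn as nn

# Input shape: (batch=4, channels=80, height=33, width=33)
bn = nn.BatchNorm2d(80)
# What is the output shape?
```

Input: (4, 80, 33, 33) -> Output: (4, 80, 33, 33)

Answer: (4, 80, 33, 33)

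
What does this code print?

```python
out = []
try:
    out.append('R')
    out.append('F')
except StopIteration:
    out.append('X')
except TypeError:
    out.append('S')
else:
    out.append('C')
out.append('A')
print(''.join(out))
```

Execution trace: 'R' (try body) → 'F' (try body, no exception) → 'C' (else) → 'A' (after the try/except). Output: RFCA

Answer: RFCA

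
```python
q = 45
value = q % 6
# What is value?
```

Trace:
`q = 45` → q = 45
`value = q % 6` → value = 3
So value = 3

Answer: 3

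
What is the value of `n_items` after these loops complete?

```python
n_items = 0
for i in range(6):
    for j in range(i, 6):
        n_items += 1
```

Upper triangle: 6 + 5 + ... + 1
`n_items` takes the values: 0 → 1 → 2 → 3 → 4 → 5 → 6 → 7 → 8 → 9 → 10 → 11 → 12 → 13 → 14 → 15 → 16 → 17 → 18 → 19 → 20 → 21

Answer: 21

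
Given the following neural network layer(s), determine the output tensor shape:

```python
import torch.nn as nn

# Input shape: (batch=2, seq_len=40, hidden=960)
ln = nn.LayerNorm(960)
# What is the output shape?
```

Input: (2, 40, 960) -> Output: (2, 40, 960)

Answer: (2, 40, 960)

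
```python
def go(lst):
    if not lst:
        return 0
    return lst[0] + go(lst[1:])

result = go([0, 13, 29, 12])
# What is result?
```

0 + 13 + 29 + 12 + 0 = 54

Answer: 54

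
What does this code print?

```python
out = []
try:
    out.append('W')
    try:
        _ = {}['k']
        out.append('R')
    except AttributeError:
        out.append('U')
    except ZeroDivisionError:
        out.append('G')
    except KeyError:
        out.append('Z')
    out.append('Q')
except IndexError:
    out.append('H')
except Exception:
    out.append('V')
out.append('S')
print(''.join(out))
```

Execution trace: 'W' (try body) → 'Z' (inner except KeyError) → 'Q' (try body, no exception) → 'S' (after the try/except). Output: WZQS

Answer: WZQS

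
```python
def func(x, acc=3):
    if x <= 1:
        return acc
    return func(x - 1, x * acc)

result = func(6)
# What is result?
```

Accumulator trace (n, acc): (6, 3) -> (5, 18) -> (4, 90) -> (3, 360) -> (2, 1080) -> (1, 2160) -> return 2160

Answer: 2160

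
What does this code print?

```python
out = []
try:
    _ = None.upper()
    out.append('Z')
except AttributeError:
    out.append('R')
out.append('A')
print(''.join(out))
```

Execution trace: 'R' (except AttributeError) → 'A' (after the try/except). Output: RA

Answer: RA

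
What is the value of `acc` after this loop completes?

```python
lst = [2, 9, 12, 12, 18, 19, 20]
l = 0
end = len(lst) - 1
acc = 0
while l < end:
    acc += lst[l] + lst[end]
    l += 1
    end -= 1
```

Sum of pairs from ends
`acc` takes the values: 0 → 22 → 50 → 80

Answer: 80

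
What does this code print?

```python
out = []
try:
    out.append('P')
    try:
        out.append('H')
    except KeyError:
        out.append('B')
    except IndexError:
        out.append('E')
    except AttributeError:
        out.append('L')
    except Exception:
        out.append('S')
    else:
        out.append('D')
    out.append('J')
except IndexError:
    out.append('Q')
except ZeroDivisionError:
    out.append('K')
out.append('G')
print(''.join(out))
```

Execution trace: 'P' (try body) → 'H' (inner try body, no exception) → 'D' (inner else) → 'J' (try body, no exception) → 'G' (after the try/except). Output: PHDJG

Answer: PHDJG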